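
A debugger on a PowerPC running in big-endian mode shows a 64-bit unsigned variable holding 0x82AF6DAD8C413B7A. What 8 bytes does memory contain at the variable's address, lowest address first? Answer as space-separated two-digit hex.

82 AF 6D AD 8C 41 3B 7A

Split into bytes (most-significant first): 82 AF 6D AD 8C 41 3B 7A.
Big-endian stores the most-significant byte at the lowest address.
So the memory order matches the most-significant-first order: 82 AF 6D AD 8C 41 3B 7A.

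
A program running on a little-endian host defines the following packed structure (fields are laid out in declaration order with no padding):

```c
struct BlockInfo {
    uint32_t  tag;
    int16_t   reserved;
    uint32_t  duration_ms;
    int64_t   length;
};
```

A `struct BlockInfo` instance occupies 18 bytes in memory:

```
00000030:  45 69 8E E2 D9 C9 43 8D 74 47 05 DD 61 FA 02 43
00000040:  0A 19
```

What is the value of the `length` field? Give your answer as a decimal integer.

`length` follows `tag` (4 B), `reserved` (2 B), `duration_ms` (4 B), so it starts at offset 4 + 2 + 4 = 10 and occupies 8 bytes.
Bytes at offsets 10..17: 05 DD 61 FA 02 43 0A 19.
Little-endian stores the least-significant byte at the lowest address.
Reassemble most-significant byte first: 19 0A 43 02 FA 61 DD 05 → 0x190A4302FA61DD05.
0x190A4302FA61DD05 = 1804328280785018117.

1804328280785018117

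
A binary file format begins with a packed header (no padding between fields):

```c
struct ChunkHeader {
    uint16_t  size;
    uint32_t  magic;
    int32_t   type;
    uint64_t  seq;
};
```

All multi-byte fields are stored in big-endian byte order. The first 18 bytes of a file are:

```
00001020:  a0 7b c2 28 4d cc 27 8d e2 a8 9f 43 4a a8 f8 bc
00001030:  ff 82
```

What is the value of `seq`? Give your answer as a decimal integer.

`seq` follows `size` (2 B), `magic` (4 B), `type` (4 B), so it starts at offset 2 + 4 + 4 = 10 and occupies 8 bytes.
Bytes at offsets 10..17: 9F 43 4A A8 F8 BC FF 82.
Big-endian stores the most-significant byte at the lowest address.
The bytes are already most-significant first: 0x9F434AA8F8BCFF82.
0x9F434AA8F8BCFF82 = 11476098365058252674.

11476098365058252674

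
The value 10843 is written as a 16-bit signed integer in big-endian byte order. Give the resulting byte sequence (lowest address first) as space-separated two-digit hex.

2A 5B

10843 in hexadecimal, padded to 16 bits, is 0x2A5B.
Split into bytes (most-significant first): 2A 5B.
In big-endian order the high byte comes first in memory.
So the memory order matches the most-significant-first order: 2A 5B.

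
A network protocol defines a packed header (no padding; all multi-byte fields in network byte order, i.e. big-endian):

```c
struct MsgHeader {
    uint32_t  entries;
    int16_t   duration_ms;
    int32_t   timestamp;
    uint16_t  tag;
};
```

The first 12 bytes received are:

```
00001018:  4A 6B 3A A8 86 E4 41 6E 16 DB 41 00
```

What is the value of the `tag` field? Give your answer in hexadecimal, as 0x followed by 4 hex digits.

0x4100

`tag` follows `entries` (4 B), `duration_ms` (2 B), `timestamp` (4 B), so it starts at offset 4 + 2 + 4 = 10 and occupies 2 bytes.
Bytes at offsets 10..11: 41 00.
In big-endian order the high byte comes first in memory.
The bytes are already most-significant first: 0x4100.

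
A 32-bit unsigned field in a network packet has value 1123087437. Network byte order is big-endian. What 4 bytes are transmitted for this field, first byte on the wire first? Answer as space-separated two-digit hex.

1123087437 in hexadecimal, padded to 32 bits, is 0x42F0F44D.
Split into bytes (most-significant first): 42 F0 F4 4D.
Big-endian: lowest address holds the most-significant byte.
So the memory order matches the most-significant-first order: 42 F0 F4 4D.

42 F0 F4 4D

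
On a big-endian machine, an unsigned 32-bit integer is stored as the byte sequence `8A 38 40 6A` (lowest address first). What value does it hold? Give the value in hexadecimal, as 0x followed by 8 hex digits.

0x8A38406A

In big-endian order the high byte comes first in memory.
The bytes are already most-significant first: 0x8A38406A.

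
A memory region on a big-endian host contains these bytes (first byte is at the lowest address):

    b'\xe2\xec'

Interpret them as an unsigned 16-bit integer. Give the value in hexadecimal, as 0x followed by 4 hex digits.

Big-endian stores the most-significant byte at the lowest address.
The bytes are already most-significant first: 0xE2EC.

0xE2EC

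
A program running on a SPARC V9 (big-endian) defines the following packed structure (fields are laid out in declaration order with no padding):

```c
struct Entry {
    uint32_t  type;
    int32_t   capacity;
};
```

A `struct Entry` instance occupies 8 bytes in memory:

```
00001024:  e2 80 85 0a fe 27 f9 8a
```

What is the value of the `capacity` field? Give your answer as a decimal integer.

-30934646

`capacity` follows `type` (4 bytes), so it starts at byte offset 4 and occupies 4 bytes.
Bytes at offsets 4..7: FE 27 F9 8A.
Big-endian stores the most-significant byte at the lowest address.
The bytes are already most-significant first: 0xFE27F98A.
Top bit is set, so as a signed 32-bit value this is 0xFE27F98A − 2^32 = -30934646.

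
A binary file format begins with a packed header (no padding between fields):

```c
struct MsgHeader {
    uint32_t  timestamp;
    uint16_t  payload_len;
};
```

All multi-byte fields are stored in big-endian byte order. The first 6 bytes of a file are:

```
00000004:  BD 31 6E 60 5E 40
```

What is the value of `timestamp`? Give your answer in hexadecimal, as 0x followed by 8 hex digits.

`timestamp` is the first field, at byte offset 0, occupying 4 bytes.
Bytes at offsets 0..3: BD 31 6E 60.
In big-endian order the high byte comes first in memory.
The bytes are already most-significant first: 0xBD316E60.

0xBD316E60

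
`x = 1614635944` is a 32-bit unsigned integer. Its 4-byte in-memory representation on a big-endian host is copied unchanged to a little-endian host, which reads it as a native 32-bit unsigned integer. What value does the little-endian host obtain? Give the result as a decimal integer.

2825076064

1614635944 in 32-bit hexadecimal is 0x603D63A8.
Stored big-endian, the bytes at ascending addresses are 60 3D 63 A8.
Read back as little-endian, the first byte is least significant, giving 0xA8633D60.
0xA8633D60 = 2825076064.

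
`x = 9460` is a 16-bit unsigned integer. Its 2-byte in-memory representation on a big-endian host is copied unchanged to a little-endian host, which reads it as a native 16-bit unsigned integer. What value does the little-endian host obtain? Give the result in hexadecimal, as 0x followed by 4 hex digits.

0xF424

9460 in 16-bit hexadecimal is 0x24F4.
Stored big-endian, the bytes at ascending addresses are 24 F4.
Read back as little-endian, the first byte is least significant, giving 0xF424.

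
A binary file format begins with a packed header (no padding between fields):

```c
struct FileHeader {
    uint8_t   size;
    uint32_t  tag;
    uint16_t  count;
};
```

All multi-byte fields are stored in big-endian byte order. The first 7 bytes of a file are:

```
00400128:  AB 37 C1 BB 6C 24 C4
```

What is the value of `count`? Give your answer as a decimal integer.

9412

`count` follows `size` (1 B), `tag` (4 B), so it starts at offset 1 + 4 = 5 and occupies 2 bytes.
Bytes at offsets 5..6: 24 C4.
Big-endian stores the most-significant byte at the lowest address.
The bytes are already most-significant first: 0x24C4.
0x24C4 = 9412.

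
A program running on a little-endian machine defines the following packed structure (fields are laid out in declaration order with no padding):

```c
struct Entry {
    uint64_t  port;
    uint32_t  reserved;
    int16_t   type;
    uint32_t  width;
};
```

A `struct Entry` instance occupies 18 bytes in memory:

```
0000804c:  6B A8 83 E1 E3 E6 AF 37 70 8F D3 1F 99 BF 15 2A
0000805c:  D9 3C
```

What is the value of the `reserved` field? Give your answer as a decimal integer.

533958512

`reserved` follows `port` (8 bytes), so it starts at byte offset 8 and occupies 4 bytes.
Bytes at offsets 8..11: 70 8F D3 1F.
In little-endian order the low byte comes first in memory.
Reassemble most-significant byte first: 1F D3 8F 70 → 0x1FD38F70.
0x1FD38F70 = 533958512.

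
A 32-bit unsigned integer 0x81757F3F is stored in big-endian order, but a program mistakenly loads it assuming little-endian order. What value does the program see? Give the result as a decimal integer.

1065317761

Stored big-endian, the bytes at ascending addresses are 81 75 7F 3F.
Read back as little-endian, the first byte is least significant, giving 0x3F7F7581.
0x3F7F7581 = 1065317761.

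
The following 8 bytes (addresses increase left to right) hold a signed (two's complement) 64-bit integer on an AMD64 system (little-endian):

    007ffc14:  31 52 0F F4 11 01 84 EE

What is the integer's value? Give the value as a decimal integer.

Little-endian stores the least-significant byte at the lowest address.
Reassemble most-significant byte first: EE 84 01 11 F4 0F 52 31 → 0xEE840111F40F5231.
Top bit is set, so as a signed 64-bit value this is 0xEE840111F40F5231 − 2^64 = -1259880819136179663.

-1259880819136179663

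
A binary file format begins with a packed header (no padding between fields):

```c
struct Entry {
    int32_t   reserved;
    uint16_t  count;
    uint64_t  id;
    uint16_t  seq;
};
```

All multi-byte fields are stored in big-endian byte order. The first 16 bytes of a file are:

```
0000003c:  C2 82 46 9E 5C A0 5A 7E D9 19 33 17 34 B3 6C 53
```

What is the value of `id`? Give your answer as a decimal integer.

6520888012733625523

`id` follows `reserved` (4 B), `count` (2 B), so it starts at offset 4 + 2 = 6 and occupies 8 bytes.
Bytes at offsets 6..13: 5A 7E D9 19 33 17 34 B3.
In big-endian order the high byte comes first in memory.
The bytes are already most-significant first: 0x5A7ED919331734B3.
0x5A7ED919331734B3 = 6520888012733625523.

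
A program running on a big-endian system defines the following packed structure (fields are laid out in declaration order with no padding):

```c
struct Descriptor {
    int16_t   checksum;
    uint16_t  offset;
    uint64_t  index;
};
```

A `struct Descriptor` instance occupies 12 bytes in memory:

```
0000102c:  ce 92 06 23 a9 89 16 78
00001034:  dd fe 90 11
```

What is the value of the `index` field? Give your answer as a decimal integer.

12216320172595515409

`index` follows `checksum` (2 B), `offset` (2 B), so it starts at offset 2 + 2 = 4 and occupies 8 bytes.
Bytes at offsets 4..11: A9 89 16 78 DD FE 90 11.
Big-endian: lowest address holds the most-significant byte.
The bytes are already most-significant first: 0xA9891678DDFE9011.
0xA9891678DDFE9011 = 12216320172595515409.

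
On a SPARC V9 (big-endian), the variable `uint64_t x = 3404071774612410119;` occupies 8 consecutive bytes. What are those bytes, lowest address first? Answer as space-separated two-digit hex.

3404071774612410119 in hexadecimal, padded to 64 bits, is 0x2F3DB13E53B4CF07.
Split into bytes (most-significant first): 2F 3D B1 3E 53 B4 CF 07.
In big-endian order the high byte comes first in memory.
So the memory order matches the most-significant-first order: 2F 3D B1 3E 53 B4 CF 07.

2F 3D B1 3E 53 B4 CF 07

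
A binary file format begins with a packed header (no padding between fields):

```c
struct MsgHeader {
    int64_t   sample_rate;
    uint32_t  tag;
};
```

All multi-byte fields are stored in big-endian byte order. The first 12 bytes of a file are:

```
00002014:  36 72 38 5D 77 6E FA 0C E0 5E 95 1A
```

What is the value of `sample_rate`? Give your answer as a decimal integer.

`sample_rate` is the first field, at byte offset 0, occupying 8 bytes.
Bytes at offsets 0..7: 36 72 38 5D 77 6E FA 0C.
Big-endian stores the most-significant byte at the lowest address.
The bytes are already most-significant first: 0x3672385D776EFA0C.
0x3672385D776EFA0C = 3923260199479998988.

3923260199479998988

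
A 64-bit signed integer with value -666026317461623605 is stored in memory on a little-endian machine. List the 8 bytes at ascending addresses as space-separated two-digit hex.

CB 6C A3 D0 97 CC C1 F6

Two's complement of -666026317461623605 in 64 bits: 666026317461623605 = 0x093E33682F5C9335; invert → 0xF6C1CC97D0A36CCA; add 1 → 0xF6C1CC97D0A36CCB.
Split into bytes (most-significant first): F6 C1 CC 97 D0 A3 6C CB.
In little-endian order the low byte comes first in memory.
So at ascending addresses the bytes are CB 6C A3 D0 97 CC C1 F6.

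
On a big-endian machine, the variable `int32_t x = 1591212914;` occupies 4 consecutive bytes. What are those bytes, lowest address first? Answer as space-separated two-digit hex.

5E D7 FB 72

1591212914 in hexadecimal, padded to 32 bits, is 0x5ED7FB72.
Split into bytes (most-significant first): 5E D7 FB 72.
Big-endian: lowest address holds the most-significant byte.
So the memory order matches the most-significant-first order: 5E D7 FB 72.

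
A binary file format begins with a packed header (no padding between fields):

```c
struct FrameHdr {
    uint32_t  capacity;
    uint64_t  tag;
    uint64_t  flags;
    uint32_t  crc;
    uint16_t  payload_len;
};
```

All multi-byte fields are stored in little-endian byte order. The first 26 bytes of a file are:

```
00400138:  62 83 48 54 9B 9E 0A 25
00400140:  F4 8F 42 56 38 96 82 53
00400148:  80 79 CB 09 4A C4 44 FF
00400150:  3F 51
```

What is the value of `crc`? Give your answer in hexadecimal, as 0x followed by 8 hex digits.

`crc` follows `capacity` (4 B), `tag` (8 B), `flags` (8 B), so it starts at offset 4 + 8 + 8 = 20 and occupies 4 bytes.
Bytes at offsets 20..23: 4A C4 44 FF.
In little-endian order the low byte comes first in memory.
Reassemble most-significant byte first: FF 44 C4 4A → 0xFF44C44A.

0xFF44C44A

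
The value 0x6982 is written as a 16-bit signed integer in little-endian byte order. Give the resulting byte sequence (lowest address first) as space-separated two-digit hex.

82 69

Split into bytes (most-significant first): 69 82.
Little-endian stores the least-significant byte at the lowest address.
So at ascending addresses the bytes are 82 69.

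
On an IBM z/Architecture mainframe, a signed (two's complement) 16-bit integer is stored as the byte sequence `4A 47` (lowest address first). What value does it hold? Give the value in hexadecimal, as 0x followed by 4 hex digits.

Big-endian stores the most-significant byte at the lowest address.
The bytes are already most-significant first: 0x4A47.

0x4A47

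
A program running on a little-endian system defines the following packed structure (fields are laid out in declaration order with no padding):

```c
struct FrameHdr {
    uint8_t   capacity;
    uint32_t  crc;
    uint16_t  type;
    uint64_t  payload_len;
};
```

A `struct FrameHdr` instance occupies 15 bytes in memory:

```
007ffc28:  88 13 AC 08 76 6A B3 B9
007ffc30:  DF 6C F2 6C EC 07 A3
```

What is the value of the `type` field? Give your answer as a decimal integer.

45930

`type` follows `capacity` (1 B), `crc` (4 B), so it starts at offset 1 + 4 = 5 and occupies 2 bytes.
Bytes at offsets 5..6: 6A B3.
Little-endian: lowest address holds the least-significant byte.
Reassemble most-significant byte first: B3 6A → 0xB36A.
0xB36A = 45930.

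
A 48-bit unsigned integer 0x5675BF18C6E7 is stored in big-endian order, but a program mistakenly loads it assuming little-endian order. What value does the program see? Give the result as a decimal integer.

Stored big-endian, the bytes at ascending addresses are 56 75 BF 18 C6 E7.
Read back as little-endian, the first byte is least significant, giving 0xE7C618BF7556.
0xE7C618BF7556 = 254838004741462.

254838004741462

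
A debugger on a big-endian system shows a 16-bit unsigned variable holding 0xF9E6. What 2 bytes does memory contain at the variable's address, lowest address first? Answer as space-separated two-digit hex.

F9 E6

Split into bytes (most-significant first): F9 E6.
Big-endian: lowest address holds the most-significant byte.
So the memory order matches the most-significant-first order: F9 E6.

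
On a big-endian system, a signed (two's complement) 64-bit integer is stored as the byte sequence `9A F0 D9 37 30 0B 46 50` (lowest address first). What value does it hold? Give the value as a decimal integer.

-7282081766405618096

Big-endian stores the most-significant byte at the lowest address.
The bytes are already most-significant first: 0x9AF0D937300B4650.
Top bit is set, so as a signed 64-bit value this is 0x9AF0D937300B4650 − 2^64 = -7282081766405618096.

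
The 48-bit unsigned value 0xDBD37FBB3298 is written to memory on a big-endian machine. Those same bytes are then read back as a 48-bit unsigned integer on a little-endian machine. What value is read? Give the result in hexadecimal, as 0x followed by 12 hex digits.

Stored big-endian, the bytes at ascending addresses are DB D3 7F BB 32 98.
Read back as little-endian, the first byte is least significant, giving 0x9832BB7FD3DB.

0x9832BB7FD3DB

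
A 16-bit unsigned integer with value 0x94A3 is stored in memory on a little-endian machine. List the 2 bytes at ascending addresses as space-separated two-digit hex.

A3 94

Split into bytes (most-significant first): 94 A3.
In little-endian order the low byte comes first in memory.
So at ascending addresses the bytes are A3 94.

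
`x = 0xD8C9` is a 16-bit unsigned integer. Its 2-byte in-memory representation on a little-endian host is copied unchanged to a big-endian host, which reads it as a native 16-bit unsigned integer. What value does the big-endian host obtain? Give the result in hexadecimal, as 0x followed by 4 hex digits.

Stored little-endian, the bytes at ascending addresses are C9 D8.
Read back as big-endian, the last byte is least significant, giving 0xC9D8.

0xC9D8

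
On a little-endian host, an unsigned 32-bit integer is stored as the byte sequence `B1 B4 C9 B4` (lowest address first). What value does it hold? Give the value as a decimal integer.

Little-endian stores the least-significant byte at the lowest address.
Reassemble most-significant byte first: B4 C9 B4 B1 → 0xB4C9B4B1.
0xB4C9B4B1 = 3033117873.

3033117873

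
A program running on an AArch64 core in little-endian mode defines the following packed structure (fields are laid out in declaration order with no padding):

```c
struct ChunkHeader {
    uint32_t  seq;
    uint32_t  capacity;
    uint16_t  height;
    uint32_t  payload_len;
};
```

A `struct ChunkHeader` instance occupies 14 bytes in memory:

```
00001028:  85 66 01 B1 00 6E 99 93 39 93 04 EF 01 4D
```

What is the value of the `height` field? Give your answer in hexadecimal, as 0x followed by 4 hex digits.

0x9339

`height` follows `seq` (4 B), `capacity` (4 B), so it starts at offset 4 + 4 = 8 and occupies 2 bytes.
Bytes at offsets 8..9: 39 93.
In little-endian order the low byte comes first in memory.
Reassemble most-significant byte first: 93 39 → 0x9339.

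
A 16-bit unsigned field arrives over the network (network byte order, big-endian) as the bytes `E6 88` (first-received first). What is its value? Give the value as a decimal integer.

Big-endian stores the most-significant byte at the lowest address.
The bytes are already most-significant first: 0xE688.
0xE688 = 59016.

59016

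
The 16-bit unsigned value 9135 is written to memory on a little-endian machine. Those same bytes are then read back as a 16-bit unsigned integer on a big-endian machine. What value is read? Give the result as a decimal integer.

9135 in 16-bit hexadecimal is 0x23AF.
Stored little-endian, the bytes at ascending addresses are AF 23.
Read back as big-endian, the last byte is least significant, giving 0xAF23.
0xAF23 = 44835.

44835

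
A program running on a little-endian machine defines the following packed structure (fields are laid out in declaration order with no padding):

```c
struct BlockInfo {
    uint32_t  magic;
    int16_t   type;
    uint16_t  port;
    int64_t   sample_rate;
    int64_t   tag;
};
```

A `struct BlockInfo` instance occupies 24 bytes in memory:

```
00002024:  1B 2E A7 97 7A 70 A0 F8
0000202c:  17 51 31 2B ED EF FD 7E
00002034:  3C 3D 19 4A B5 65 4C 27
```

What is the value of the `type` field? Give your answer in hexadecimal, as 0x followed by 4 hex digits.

`type` follows `magic` (4 bytes), so it starts at byte offset 4 and occupies 2 bytes.
Bytes at offsets 4..5: 7A 70.
Little-endian stores the least-significant byte at the lowest address.
Reassemble most-significant byte first: 70 7A → 0x707A.

0x707A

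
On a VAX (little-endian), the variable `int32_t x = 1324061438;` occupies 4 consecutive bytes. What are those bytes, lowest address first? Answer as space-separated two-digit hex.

1324061438 in hexadecimal, padded to 32 bits, is 0x4EEB92FE.
Split into bytes (most-significant first): 4E EB 92 FE.
Little-endian stores the least-significant byte at the lowest address.
So at ascending addresses the bytes are FE 92 EB 4E.

FE 92 EB 4E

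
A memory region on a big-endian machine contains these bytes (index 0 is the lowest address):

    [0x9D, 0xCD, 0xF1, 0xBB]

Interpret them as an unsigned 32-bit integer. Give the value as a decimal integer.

2647519675

Big-endian stores the most-significant byte at the lowest address.
The bytes are already most-significant first: 0x9DCDF1BB.
0x9DCDF1BB = 2647519675.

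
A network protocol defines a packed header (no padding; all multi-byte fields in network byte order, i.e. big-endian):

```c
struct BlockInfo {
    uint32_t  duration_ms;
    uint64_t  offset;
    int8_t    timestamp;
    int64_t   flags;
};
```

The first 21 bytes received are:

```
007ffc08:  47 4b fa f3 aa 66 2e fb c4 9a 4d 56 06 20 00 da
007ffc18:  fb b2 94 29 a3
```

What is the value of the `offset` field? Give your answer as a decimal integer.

`offset` follows `duration_ms` (4 bytes), so it starts at byte offset 4 and occupies 8 bytes.
Bytes at offsets 4..11: AA 66 2E FB C4 9A 4D 56.
In big-endian order the high byte comes first in memory.
The bytes are already most-significant first: 0xAA662EFBC49A4D56.
0xAA662EFBC49A4D56 = 12278553092942351702.

12278553092942351702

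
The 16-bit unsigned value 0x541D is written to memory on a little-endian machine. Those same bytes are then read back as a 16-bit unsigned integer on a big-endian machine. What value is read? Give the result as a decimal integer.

Stored little-endian, the bytes at ascending addresses are 1D 54.
Read back as big-endian, the last byte is least significant, giving 0x1D54.
0x1D54 = 7508.

7508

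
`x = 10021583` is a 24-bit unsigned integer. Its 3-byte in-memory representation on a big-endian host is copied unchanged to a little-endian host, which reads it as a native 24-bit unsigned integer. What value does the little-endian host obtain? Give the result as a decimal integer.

10021583 in 24-bit hexadecimal is 0x98EACF.
Stored big-endian, the bytes at ascending addresses are 98 EA CF.
Read back as little-endian, the first byte is least significant, giving 0xCFEA98.
0xCFEA98 = 13626008.

13626008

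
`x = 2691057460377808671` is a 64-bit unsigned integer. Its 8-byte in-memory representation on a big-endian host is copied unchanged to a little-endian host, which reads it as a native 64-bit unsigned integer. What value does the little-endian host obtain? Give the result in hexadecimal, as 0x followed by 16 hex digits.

2691057460377808671 in 64-bit hexadecimal is 0x25588E809BFBEF1F.
Stored big-endian, the bytes at ascending addresses are 25 58 8E 80 9B FB EF 1F.
Read back as little-endian, the first byte is least significant, giving 0x1FEFFB9B808E5825.

0x1FEFFB9B808E5825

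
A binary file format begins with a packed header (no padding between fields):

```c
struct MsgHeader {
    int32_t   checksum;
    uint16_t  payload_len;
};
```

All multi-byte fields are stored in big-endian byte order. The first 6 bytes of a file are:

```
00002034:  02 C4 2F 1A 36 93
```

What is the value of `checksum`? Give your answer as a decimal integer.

46411546

`checksum` is the first field, at byte offset 0, occupying 4 bytes.
Bytes at offsets 0..3: 02 C4 2F 1A.
In big-endian order the high byte comes first in memory.
The bytes are already most-significant first: 0x02C42F1A.
0x02C42F1A = 46411546.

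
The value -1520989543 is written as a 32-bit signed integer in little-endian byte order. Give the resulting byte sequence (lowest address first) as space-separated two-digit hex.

Two's complement of -1520989543 in 32 bits: 1520989543 = 0x5AA87567; invert → 0xA5578A98; add 1 → 0xA5578A99.
Split into bytes (most-significant first): A5 57 8A 99.
Little-endian stores the least-significant byte at the lowest address.
So at ascending addresses the bytes are 99 8A 57 A5.

99 8A 57 A5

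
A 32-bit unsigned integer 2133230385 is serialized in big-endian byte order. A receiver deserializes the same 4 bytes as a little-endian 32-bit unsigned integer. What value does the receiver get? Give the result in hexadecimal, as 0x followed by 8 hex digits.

0x3183267F

2133230385 in 32-bit hexadecimal is 0x7F268331.
Stored big-endian, the bytes at ascending addresses are 7F 26 83 31.
Read back as little-endian, the first byte is least significant, giving 0x3183267F.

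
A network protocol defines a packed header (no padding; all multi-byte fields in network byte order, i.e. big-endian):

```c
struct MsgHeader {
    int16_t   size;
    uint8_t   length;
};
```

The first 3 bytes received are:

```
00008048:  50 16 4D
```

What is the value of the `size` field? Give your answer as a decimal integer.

`size` is the first field, at byte offset 0, occupying 2 bytes.
Bytes at offsets 0..1: 50 16.
In big-endian order the high byte comes first in memory.
The bytes are already most-significant first: 0x5016.
0x5016 = 20502.

20502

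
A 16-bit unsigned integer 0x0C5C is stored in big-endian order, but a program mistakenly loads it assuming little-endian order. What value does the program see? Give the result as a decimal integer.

Stored big-endian, the bytes at ascending addresses are 0C 5C.
Read back as little-endian, the first byte is least significant, giving 0x5C0C.
0x5C0C = 23564.

23564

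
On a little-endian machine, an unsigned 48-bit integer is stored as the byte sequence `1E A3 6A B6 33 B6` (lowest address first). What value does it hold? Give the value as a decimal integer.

Little-endian: lowest address holds the least-significant byte.
Reassemble most-significant byte first: B6 33 B6 6A A3 1E → 0xB633B66AA31E.
0xB633B66AA31E = 200333220029214.

200333220029214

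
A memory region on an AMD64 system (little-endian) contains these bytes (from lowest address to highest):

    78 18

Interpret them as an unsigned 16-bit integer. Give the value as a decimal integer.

6264

Little-endian: lowest address holds the least-significant byte.
Reassemble most-significant byte first: 18 78 → 0x1878.
0x1878 = 6264.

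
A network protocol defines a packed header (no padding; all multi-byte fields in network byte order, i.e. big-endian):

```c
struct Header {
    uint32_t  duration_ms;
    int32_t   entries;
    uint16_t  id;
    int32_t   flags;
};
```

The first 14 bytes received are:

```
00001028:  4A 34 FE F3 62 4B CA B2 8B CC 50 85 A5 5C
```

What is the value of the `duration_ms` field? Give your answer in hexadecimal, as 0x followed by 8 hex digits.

`duration_ms` is the first field, at byte offset 0, occupying 4 bytes.
Bytes at offsets 0..3: 4A 34 FE F3.
Big-endian stores the most-significant byte at the lowest address.
The bytes are already most-significant first: 0x4A34FEF3.

0x4A34FEF3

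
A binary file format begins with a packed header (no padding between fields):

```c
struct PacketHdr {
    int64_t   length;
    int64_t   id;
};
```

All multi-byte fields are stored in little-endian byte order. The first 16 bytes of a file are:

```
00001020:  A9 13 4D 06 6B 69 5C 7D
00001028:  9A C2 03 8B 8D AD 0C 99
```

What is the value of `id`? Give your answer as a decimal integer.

`id` follows `length` (8 bytes), so it starts at byte offset 8 and occupies 8 bytes.
Bytes at offsets 8..15: 9A C2 03 8B 8D AD 0C 99.
Little-endian stores the least-significant byte at the lowest address.
Reassemble most-significant byte first: 99 0C AD 8D 8B 03 C2 9A → 0x990CAD8D8B03C29A.
Top bit is set, so as a signed 64-bit value this is 0x990CAD8D8B03C29A − 2^64 = -7418363662751776102.

-7418363662751776102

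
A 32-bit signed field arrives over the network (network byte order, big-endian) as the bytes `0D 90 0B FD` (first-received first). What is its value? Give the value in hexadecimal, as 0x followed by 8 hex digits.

0x0D900BFD

Big-endian: lowest address holds the most-significant byte.
The bytes are already most-significant first: 0x0D900BFD.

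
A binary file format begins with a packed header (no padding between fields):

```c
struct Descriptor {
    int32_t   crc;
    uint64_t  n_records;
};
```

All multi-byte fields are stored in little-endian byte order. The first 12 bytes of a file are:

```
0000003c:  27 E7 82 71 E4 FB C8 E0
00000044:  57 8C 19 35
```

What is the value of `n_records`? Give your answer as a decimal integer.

`n_records` follows `crc` (4 bytes), so it starts at byte offset 4 and occupies 8 bytes.
Bytes at offsets 4..11: E4 FB C8 E0 57 8C 19 35.
Little-endian: lowest address holds the least-significant byte.
Reassemble most-significant byte first: 35 19 8C 57 E0 C8 FB E4 → 0x35198C57E0C8FBE4.
0x35198C57E0C8FBE4 = 3826243667489258468.

3826243667489258468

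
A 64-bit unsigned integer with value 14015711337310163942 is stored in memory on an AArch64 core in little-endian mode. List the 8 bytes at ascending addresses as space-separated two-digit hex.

E6 93 C9 EE 33 CF 81 C2

14015711337310163942 in hexadecimal, padded to 64 bits, is 0xC281CF33EEC993E6.
Split into bytes (most-significant first): C2 81 CF 33 EE C9 93 E6.
Little-endian stores the least-significant byte at the lowest address.
So at ascending addresses the bytes are E6 93 C9 EE 33 CF 81 C2.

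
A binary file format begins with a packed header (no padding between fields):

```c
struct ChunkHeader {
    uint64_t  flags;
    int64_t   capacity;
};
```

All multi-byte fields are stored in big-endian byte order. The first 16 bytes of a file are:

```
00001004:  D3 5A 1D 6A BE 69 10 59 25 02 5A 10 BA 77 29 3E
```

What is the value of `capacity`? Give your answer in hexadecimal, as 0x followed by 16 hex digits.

`capacity` follows `flags` (8 bytes), so it starts at byte offset 8 and occupies 8 bytes.
Bytes at offsets 8..15: 25 02 5A 10 BA 77 29 3E.
Big-endian stores the most-significant byte at the lowest address.
The bytes are already most-significant first: 0x25025A10BA77293E.

0x25025A10BA77293E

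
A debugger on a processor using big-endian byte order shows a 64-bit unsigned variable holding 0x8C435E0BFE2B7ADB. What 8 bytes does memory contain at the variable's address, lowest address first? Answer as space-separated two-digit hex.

Split into bytes (most-significant first): 8C 43 5E 0B FE 2B 7A DB.
Big-endian: lowest address holds the most-significant byte.
So the memory order matches the most-significant-first order: 8C 43 5E 0B FE 2B 7A DB.

8C 43 5E 0B FE 2B 7A DB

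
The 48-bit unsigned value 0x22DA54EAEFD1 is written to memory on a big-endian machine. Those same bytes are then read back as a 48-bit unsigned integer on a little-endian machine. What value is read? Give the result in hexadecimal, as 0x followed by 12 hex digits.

Stored big-endian, the bytes at ascending addresses are 22 DA 54 EA EF D1.
Read back as little-endian, the first byte is least significant, giving 0xD1EFEA54DA22.

0xD1EFEA54DA22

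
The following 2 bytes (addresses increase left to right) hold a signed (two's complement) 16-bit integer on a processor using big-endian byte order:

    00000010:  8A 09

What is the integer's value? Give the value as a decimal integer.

-30199

In big-endian order the high byte comes first in memory.
The bytes are already most-significant first: 0x8A09.
Top bit is set, so as a signed 16-bit value this is 0x8A09 − 2^16 = -30199.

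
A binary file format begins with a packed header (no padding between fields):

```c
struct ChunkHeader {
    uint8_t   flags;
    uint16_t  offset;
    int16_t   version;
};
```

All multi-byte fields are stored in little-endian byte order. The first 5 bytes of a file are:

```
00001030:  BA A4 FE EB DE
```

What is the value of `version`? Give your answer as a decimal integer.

-8469

`version` follows `flags` (1 B), `offset` (2 B), so it starts at offset 1 + 2 = 3 and occupies 2 bytes.
Bytes at offsets 3..4: EB DE.
Little-endian: lowest address holds the least-significant byte.
Reassemble most-significant byte first: DE EB → 0xDEEB.
Top bit is set, so as a signed 16-bit value this is 0xDEEB − 2^16 = -8469.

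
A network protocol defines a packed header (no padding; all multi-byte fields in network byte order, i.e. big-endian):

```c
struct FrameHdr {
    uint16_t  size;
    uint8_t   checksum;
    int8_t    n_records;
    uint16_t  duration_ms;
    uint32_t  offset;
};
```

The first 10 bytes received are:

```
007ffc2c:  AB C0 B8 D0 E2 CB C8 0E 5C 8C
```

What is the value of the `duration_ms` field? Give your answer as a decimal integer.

`duration_ms` follows `size` (2 B), `checksum` (1 B), `n_records` (1 B), so it starts at offset 2 + 1 + 1 = 4 and occupies 2 bytes.
Bytes at offsets 4..5: E2 CB.
Big-endian stores the most-significant byte at the lowest address.
The bytes are already most-significant first: 0xE2CB.
0xE2CB = 58059.

58059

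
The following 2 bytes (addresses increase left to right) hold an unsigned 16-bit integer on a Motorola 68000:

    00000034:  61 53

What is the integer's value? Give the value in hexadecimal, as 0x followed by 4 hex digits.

In big-endian order the high byte comes first in memory.
The bytes are already most-significant first: 0x6153.

0x6153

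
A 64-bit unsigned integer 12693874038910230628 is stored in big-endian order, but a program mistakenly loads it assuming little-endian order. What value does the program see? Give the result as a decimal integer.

7214991934995245488

12693874038910230628 in 64-bit hexadecimal is 0xB029B32EF0CC2064.
Stored big-endian, the bytes at ascending addresses are B0 29 B3 2E F0 CC 20 64.
Read back as little-endian, the first byte is least significant, giving 0x6420CCF02EB329B0.
0x6420CCF02EB329B0 = 7214991934995245488.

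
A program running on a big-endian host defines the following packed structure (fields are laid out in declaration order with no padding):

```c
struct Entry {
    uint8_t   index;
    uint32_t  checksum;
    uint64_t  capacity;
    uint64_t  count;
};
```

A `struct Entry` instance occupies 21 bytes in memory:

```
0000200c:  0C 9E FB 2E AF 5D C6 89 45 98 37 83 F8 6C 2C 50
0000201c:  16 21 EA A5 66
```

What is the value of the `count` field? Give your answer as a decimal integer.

7794693111060014438

`count` follows `index` (1 B), `checksum` (4 B), `capacity` (8 B), so it starts at offset 1 + 4 + 8 = 13 and occupies 8 bytes.
Bytes at offsets 13..20: 6C 2C 50 16 21 EA A5 66.
Big-endian stores the most-significant byte at the lowest address.
The bytes are already most-significant first: 0x6C2C501621EAA566.
0x6C2C501621EAA566 = 7794693111060014438.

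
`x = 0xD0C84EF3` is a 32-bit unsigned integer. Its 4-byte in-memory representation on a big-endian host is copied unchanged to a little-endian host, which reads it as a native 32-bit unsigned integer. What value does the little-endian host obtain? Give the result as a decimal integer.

4082026704

Stored big-endian, the bytes at ascending addresses are D0 C8 4E F3.
Read back as little-endian, the first byte is least significant, giving 0xF34EC8D0.
0xF34EC8D0 = 4082026704.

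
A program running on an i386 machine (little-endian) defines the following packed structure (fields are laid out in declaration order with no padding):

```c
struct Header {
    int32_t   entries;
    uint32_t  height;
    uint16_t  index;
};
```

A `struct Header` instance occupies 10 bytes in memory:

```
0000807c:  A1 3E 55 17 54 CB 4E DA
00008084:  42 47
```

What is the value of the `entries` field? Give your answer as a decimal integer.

391462561

`entries` is the first field, at byte offset 0, occupying 4 bytes.
Bytes at offsets 0..3: A1 3E 55 17.
In little-endian order the low byte comes first in memory.
Reassemble most-significant byte first: 17 55 3E A1 → 0x17553EA1.
0x17553EA1 = 391462561.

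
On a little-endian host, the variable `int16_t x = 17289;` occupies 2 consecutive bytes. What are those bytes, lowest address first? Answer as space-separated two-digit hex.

89 43

17289 in hexadecimal, padded to 16 bits, is 0x4389.
Split into bytes (most-significant first): 43 89.
In little-endian order the low byte comes first in memory.
So at ascending addresses the bytes are 89 43.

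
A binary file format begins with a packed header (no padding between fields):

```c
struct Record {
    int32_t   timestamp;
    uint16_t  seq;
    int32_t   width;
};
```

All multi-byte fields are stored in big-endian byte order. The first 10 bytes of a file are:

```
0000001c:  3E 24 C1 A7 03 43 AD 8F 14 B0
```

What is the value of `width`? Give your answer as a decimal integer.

`width` follows `timestamp` (4 B), `seq` (2 B), so it starts at offset 4 + 2 = 6 and occupies 4 bytes.
Bytes at offsets 6..9: AD 8F 14 B0.
In big-endian order the high byte comes first in memory.
The bytes are already most-significant first: 0xAD8F14B0.
Top bit is set, so as a signed 32-bit value this is 0xAD8F14B0 − 2^32 = -1383131984.

-1383131984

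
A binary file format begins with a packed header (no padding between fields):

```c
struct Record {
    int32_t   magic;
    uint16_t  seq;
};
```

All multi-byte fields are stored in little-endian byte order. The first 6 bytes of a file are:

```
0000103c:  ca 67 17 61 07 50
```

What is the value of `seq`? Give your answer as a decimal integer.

20487

`seq` follows `magic` (4 bytes), so it starts at byte offset 4 and occupies 2 bytes.
Bytes at offsets 4..5: 07 50.
Little-endian stores the least-significant byte at the lowest address.
Reassemble most-significant byte first: 50 07 → 0x5007.
0x5007 = 20487.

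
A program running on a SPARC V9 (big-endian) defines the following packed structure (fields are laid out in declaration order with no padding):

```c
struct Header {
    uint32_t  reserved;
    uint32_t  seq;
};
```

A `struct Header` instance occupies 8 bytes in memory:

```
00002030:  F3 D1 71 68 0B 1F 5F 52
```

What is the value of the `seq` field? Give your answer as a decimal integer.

186605394

`seq` follows `reserved` (4 bytes), so it starts at byte offset 4 and occupies 4 bytes.
Bytes at offsets 4..7: 0B 1F 5F 52.
In big-endian order the high byte comes first in memory.
The bytes are already most-significant first: 0x0B1F5F52.
0x0B1F5F52 = 186605394.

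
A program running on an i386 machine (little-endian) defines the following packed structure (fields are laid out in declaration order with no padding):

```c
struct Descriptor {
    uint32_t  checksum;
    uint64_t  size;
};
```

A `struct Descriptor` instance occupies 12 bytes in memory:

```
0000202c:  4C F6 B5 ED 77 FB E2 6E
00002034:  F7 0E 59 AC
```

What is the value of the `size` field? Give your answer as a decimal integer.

12418973903330933623

`size` follows `checksum` (4 bytes), so it starts at byte offset 4 and occupies 8 bytes.
Bytes at offsets 4..11: 77 FB E2 6E F7 0E 59 AC.
In little-endian order the low byte comes first in memory.
Reassemble most-significant byte first: AC 59 0E F7 6E E2 FB 77 → 0xAC590EF76EE2FB77.
0xAC590EF76EE2FB77 = 12418973903330933623.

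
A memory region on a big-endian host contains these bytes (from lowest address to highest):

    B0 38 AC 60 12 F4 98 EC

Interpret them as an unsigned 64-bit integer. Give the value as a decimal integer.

Big-endian stores the most-significant byte at the lowest address.
The bytes are already most-significant first: 0xB038AC6012F498EC.
0xB038AC6012F498EC = 12698088678005971180.

12698088678005971180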